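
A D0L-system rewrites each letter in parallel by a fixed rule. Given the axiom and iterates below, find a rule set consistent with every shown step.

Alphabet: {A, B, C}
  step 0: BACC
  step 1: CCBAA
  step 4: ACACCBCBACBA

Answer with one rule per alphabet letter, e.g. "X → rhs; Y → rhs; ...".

  step 0 ⇒ step 1: BACC ⇒ C·CB·A·A
    A ↦ CB
    B ↦ C
    C ↦ A

A->CB, B->C, C->A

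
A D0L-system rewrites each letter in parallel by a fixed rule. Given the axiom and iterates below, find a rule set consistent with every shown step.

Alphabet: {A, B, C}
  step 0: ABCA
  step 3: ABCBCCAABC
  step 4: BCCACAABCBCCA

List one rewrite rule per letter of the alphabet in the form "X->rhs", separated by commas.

  step 3 ⇒ step 4: ABCBCCAABC ⇒ BC·C·A·C·A·A·BC·BC·C·A
    A ↦ BC
    B ↦ C
    C ↦ A

A->BC, B->C, C->A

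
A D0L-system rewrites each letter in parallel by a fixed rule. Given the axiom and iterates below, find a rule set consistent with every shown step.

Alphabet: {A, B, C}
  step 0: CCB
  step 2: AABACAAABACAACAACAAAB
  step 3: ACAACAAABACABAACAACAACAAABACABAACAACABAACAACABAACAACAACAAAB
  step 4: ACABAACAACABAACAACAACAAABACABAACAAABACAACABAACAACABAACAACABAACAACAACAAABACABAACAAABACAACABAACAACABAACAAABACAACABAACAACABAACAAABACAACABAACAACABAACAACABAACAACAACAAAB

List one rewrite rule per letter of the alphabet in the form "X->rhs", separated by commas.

A->ACA, B->AAB, C->BA

  step 3 ⇒ step 4: ACAACAAABACABAACAACAACAAABACABAACAACABAACAACABAACAACAACAAAB ⇒ ACA·BA·ACA·ACA·BA·ACA·ACA·ACA·AAB·ACA·BA·ACA·AAB·ACA·ACA·BA·ACA·ACA·BA·ACA·ACA·BA·ACA·ACA·ACA·AAB·ACA·BA·ACA·AAB·ACA·ACA·BA·ACA·ACA·BA·ACA·AAB·ACA·ACA·BA·ACA·ACA·BA·ACA·AAB·ACA·ACA·BA·ACA·ACA·BA·ACA·ACA·BA·ACA·ACA·ACA·AAB
    A ↦ ACA
    B ↦ AAB
    C ↦ BA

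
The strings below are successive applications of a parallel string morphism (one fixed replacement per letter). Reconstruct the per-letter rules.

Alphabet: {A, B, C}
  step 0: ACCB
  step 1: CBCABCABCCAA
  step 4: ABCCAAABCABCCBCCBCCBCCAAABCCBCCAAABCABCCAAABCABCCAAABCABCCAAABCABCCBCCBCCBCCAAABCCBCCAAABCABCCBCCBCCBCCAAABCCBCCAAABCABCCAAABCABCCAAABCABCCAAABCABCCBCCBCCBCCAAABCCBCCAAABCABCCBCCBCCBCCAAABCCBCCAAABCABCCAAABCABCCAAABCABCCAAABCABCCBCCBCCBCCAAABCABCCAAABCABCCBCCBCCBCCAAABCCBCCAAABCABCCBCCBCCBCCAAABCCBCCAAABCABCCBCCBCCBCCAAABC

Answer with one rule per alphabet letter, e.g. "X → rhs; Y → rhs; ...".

  step 0 ⇒ step 1: ACCB ⇒ CBC·ABC·ABC·CAA
    A ↦ CBC
    B ↦ CAA
    C ↦ ABC

A->CBC, B->CAA, C->ABC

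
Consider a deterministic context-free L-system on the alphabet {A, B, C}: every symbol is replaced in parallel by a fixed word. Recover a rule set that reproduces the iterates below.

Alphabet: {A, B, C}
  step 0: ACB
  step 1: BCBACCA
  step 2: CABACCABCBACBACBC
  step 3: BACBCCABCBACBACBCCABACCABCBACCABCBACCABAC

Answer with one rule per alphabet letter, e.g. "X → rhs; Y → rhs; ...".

A->BC, B->CA, C->BAC

  step 2 ⇒ step 3: CABACCABCBACBACBC ⇒ BAC·BC·CA·BC·BAC·BAC·BC·CA·BAC·CA·BC·BAC·CA·BC·BAC·CA·BAC
    A ↦ BC
    B ↦ CA
    C ↦ BAC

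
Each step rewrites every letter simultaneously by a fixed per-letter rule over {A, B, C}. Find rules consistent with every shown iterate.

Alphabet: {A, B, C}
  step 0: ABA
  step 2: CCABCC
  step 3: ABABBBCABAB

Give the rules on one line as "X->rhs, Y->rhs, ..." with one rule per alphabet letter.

A->BB, B->C, C->AB

  step 2 ⇒ step 3: CCABCC ⇒ AB·AB·BB·C·AB·AB
    A ↦ BB
    B ↦ C
    C ↦ AB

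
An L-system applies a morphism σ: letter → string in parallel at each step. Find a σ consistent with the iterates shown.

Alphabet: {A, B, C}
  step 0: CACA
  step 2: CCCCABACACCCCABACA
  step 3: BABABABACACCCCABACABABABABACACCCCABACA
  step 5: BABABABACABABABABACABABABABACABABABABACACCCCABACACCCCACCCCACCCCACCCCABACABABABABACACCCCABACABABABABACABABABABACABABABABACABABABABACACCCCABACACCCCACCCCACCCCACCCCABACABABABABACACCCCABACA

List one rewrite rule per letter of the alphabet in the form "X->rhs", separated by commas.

  step 2 ⇒ step 3: CCCCABACACCCCABACA ⇒ BA·BA·BA·BA·CA·CCC·CA·BA·CA·BA·BA·BA·BA·CA·CCC·CA·BA·CA
    A ↦ CA
    B ↦ CCC
    C ↦ BA

A->CA, B->CCC, C->BA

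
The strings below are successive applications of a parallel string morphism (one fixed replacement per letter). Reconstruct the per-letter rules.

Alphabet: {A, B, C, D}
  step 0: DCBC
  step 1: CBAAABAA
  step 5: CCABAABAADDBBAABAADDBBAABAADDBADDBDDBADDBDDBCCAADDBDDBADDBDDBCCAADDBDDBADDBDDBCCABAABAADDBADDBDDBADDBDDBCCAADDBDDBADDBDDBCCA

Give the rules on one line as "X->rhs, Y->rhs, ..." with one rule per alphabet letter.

A->DDB, B->A, C->BAA, D->C

  step 0 ⇒ step 1: DCBC ⇒ C·BAA·A·BAA
    B ↦ A
    C ↦ BAA
    D ↦ C
    A ↦ DDB  (constrained at step 1)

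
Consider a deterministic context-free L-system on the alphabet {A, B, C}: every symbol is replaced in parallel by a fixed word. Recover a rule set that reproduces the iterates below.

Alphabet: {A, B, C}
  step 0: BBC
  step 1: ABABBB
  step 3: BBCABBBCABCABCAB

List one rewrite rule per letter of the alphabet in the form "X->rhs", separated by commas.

  step 0 ⇒ step 1: BBC ⇒ AB·AB·BB
    B ↦ AB
    C ↦ BB
    A ↦ C  (constrained at step 1)

A->C, B->AB, C->BB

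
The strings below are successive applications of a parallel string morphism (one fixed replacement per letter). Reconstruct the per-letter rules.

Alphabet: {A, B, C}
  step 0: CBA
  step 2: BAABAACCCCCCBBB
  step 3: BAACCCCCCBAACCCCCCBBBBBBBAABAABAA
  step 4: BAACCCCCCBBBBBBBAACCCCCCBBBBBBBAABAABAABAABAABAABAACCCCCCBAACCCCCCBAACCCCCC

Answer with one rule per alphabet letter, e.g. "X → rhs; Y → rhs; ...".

A->CCC, B->BAA, C->B

  step 3 ⇒ step 4: BAACCCCCCBAACCCCCCBBBBBBBAABAABAA ⇒ BAA·CCC·CCC·B·B·B·B·B·B·BAA·CCC·CCC·B·B·B·B·B·B·BAA·BAA·BAA·BAA·BAA·BAA·BAA·CCC·CCC·BAA·CCC·CCC·BAA·CCC·CCC
    A ↦ CCC
    B ↦ BAA
    C ↦ B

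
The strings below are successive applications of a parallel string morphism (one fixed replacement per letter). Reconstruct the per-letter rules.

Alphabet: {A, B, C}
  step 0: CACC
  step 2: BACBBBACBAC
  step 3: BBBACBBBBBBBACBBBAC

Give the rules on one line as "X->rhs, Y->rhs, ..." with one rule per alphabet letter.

A->B, B->BB, C->AC

  step 2 ⇒ step 3: BACBBBACBAC ⇒ BB·B·AC·BB·BB·BB·B·AC·BB·B·AC
    A ↦ B
    B ↦ BB
    C ↦ AC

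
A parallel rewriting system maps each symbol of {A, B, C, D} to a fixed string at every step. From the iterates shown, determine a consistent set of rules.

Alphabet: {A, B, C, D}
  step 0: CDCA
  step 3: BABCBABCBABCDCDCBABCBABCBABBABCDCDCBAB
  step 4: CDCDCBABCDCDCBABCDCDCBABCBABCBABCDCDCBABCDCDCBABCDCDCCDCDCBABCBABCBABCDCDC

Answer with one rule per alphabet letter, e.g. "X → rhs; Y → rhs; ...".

  step 3 ⇒ step 4: BABCBABCBABCDCDCBABCBABCBABBABCDCDCBAB ⇒ C·DCD·C·BAB·C·DCD·C·BAB·C·DCD·C·BAB·C·BAB·C·BAB·C·DCD·C·BAB·C·DCD·C·BAB·C·DCD·C·C·DCD·C·BAB·C·BAB·C·BAB·C·DCD·C
    A ↦ DCD
    B ↦ C
    C ↦ BAB
    D ↦ C

A->DCD, B->C, C->BAB, D->C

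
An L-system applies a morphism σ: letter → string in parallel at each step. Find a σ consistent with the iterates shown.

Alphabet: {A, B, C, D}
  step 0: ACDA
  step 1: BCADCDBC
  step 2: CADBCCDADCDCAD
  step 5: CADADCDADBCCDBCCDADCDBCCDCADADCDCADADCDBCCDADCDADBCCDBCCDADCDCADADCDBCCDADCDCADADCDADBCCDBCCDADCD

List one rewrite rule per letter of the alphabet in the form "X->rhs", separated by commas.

  step 1 ⇒ step 2: BCADCDBC ⇒ C·AD·BC·CD·AD·CD·C·AD
    A ↦ BC
    B ↦ C
    C ↦ AD
    D ↦ CD

A->BC, B->C, C->AD, D->CD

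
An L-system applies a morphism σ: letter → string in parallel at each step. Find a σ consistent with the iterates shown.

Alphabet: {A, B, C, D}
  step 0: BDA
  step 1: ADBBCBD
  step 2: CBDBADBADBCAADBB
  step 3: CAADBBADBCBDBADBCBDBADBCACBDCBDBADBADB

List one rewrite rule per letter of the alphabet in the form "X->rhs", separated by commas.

  step 2 ⇒ step 3: CBDBADBADBCAADBB ⇒ CA·ADB·B·ADB·CBD·B·ADB·CBD·B·ADB·CA·CBD·CBD·B·ADB·ADB
    A ↦ CBD
    B ↦ ADB
    C ↦ CA
    D ↦ B

A->CBD, B->ADB, C->CA, D->B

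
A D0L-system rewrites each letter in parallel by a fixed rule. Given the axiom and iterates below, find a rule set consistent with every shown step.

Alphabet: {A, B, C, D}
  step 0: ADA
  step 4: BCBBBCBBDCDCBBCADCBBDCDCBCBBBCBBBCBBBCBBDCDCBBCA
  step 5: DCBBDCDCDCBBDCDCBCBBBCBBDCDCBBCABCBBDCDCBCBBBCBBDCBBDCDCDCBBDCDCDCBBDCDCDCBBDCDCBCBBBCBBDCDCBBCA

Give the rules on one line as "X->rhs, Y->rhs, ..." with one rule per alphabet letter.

A->CA, B->DC, C->BB, D->BC

  step 4 ⇒ step 5: BCBBBCBBDCDCBBCADCBBDCDCBCBBBCBBBCBBBCBBDCDCBBCA ⇒ DC·BB·DC·DC·DC·BB·DC·DC·BC·BB·BC·BB·DC·DC·BB·CA·BC·BB·DC·DC·BC·BB·BC·BB·DC·BB·DC·DC·DC·BB·DC·DC·DC·BB·DC·DC·DC·BB·DC·DC·BC·BB·BC·BB·DC·DC·BB·CA
    A ↦ CA
    B ↦ DC
    C ↦ BB
    D ↦ BC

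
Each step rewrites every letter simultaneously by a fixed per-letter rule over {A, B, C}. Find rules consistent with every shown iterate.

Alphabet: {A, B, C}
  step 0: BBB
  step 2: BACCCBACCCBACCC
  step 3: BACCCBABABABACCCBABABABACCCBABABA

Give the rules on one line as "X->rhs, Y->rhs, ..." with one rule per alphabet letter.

  step 2 ⇒ step 3: BACCCBACCCBACCC ⇒ BA·CCC·BA·BA·BA·BA·CCC·BA·BA·BA·BA·CCC·BA·BA·BA
    A ↦ CCC
    B ↦ BA
    C ↦ BA

A->CCC, B->BA, C->BA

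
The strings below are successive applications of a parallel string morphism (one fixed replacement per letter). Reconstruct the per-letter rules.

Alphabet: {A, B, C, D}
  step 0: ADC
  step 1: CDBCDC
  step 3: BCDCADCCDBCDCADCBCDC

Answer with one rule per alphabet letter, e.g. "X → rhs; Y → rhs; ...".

  step 0 ⇒ step 1: ADC ⇒ CD·BC·DC
    A ↦ CD
    C ↦ DC
    D ↦ BC
    B ↦ A  (constrained at step 1)

A->CD, B->A, C->DC, D->BC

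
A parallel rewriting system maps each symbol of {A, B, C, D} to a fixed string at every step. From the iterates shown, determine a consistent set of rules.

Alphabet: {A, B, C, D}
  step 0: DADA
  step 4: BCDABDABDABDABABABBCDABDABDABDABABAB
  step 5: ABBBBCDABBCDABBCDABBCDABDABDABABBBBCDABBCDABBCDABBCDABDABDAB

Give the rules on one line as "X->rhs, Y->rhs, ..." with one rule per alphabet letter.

A->D, B->AB, C->BB, D->BC

  step 4 ⇒ step 5: BCDABDABDABDABABABBCDABDABDABDABABAB ⇒ AB·BB·BC·D·AB·BC·D·AB·BC·D·AB·BC·D·AB·D·AB·D·AB·AB·BB·BC·D·AB·BC·D·AB·BC·D·AB·BC·D·AB·D·AB·D·AB
    A ↦ D
    B ↦ AB
    C ↦ BB
    D ↦ BC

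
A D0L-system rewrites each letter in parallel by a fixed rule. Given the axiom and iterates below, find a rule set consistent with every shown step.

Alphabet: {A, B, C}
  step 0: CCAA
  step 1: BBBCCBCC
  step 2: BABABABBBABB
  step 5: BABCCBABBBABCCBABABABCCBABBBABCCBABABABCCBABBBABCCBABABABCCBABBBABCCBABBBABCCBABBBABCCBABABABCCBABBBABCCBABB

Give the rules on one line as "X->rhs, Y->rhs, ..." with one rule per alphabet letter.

A->BCC, B->BA, C->B

  step 1 ⇒ step 2: BBBCCBCC ⇒ BA·BA·BA·B·B·BA·B·B
    B ↦ BA
    C ↦ B
  step 0 ⇒ step 1: CCAA ⇒ B·B·BCC·BCC
    A ↦ BCC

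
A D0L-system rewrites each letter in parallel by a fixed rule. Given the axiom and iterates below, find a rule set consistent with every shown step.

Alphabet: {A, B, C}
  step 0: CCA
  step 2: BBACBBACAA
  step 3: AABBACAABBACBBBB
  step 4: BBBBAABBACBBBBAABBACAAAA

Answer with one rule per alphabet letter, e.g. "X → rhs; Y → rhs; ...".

  step 3 ⇒ step 4: AABBACAABBACBBBB ⇒ BB·BB·A·A·BB·AC·BB·BB·A·A·BB·AC·A·A·A·A
    A ↦ BB
    B ↦ A
    C ↦ AC

A->BB, B->A, C->AC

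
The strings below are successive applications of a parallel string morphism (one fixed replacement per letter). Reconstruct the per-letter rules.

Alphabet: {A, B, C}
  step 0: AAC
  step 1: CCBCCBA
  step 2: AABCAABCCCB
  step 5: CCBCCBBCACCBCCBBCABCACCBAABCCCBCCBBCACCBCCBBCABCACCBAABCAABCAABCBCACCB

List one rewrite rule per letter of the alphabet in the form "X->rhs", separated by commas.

A->CCB, B->BC, C->A

  step 1 ⇒ step 2: CCBCCBA ⇒ A·A·BC·A·A·BC·CCB
    A ↦ CCB
    B ↦ BC
    C ↦ A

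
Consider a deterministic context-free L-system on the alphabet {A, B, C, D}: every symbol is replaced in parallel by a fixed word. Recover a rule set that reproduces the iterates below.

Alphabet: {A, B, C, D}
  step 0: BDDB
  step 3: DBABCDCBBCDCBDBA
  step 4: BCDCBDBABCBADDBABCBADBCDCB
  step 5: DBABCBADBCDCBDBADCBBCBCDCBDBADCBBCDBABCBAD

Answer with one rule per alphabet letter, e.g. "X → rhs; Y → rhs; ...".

A->CB, B->D, C->BA, D->BC

  step 4 ⇒ step 5: BCDCBDBABCBADDBABCBADBCDCB ⇒ D·BA·BC·BA·D·BC·D·CB·D·BA·D·CB·BC·BC·D·CB·D·BA·D·CB·BC·D·BA·BC·BA·D
    A ↦ CB
    B ↦ D
    C ↦ BA
    D ↦ BC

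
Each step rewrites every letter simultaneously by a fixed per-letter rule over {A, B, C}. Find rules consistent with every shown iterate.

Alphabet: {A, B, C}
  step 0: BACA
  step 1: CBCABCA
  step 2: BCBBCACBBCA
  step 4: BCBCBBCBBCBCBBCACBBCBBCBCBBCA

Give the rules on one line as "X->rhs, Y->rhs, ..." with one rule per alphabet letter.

A->CA, B->CB, C->B

  step 1 ⇒ step 2: CBCABCA ⇒ B·CB·B·CA·CB·B·CA
    A ↦ CA
    B ↦ CB
    C ↦ B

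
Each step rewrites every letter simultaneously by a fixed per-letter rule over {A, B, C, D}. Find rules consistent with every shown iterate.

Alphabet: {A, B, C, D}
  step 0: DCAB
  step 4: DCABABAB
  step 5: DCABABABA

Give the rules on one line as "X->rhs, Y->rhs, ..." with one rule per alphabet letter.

A->B, B->A, C->A, D->DC

  step 4 ⇒ step 5: DCABABAB ⇒ DC·A·B·A·B·A·B·A
    A ↦ B
    B ↦ A
    C ↦ A
    D ↦ DC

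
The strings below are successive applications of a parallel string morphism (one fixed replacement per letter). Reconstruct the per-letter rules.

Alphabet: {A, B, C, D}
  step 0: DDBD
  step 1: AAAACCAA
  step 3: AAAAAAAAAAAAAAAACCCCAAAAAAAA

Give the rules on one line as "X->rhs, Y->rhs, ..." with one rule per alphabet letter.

A->DD, B->CC, C->B, D->AA

  step 0 ⇒ step 1: DDBD ⇒ AA·AA·CC·AA
    B ↦ CC
    D ↦ AA
    A ↦ DD  (constrained at step 1)
    C ↦ B  (constrained at step 1)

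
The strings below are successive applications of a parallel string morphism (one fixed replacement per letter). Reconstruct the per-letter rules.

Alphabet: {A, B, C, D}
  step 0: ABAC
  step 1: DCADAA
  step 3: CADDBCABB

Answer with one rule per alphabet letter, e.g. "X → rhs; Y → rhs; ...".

  step 0 ⇒ step 1: ABAC ⇒ D·CA·D·AA
    A ↦ D
    B ↦ CA
    C ↦ AA
    D ↦ B  (constrained at step 1)

A->D, B->CA, C->AA, D->B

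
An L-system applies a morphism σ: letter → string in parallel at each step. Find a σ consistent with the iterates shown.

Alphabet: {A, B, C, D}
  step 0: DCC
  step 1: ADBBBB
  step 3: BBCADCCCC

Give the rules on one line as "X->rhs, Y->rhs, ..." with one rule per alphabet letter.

A->C, B->A, C->BB, D->AD

  step 0 ⇒ step 1: DCC ⇒ AD·BB·BB
    C ↦ BB
    D ↦ AD
    A ↦ C  (constrained at step 1)
    B ↦ A  (constrained at step 1)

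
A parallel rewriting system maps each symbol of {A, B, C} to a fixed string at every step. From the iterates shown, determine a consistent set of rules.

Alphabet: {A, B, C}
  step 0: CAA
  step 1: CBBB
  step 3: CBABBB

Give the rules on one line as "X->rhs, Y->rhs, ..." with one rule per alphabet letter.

  step 0 ⇒ step 1: CAA ⇒ CB·B·B
    A ↦ B
    C ↦ CB
    B ↦ A  (constrained at step 1)

A->B, B->A, C->CB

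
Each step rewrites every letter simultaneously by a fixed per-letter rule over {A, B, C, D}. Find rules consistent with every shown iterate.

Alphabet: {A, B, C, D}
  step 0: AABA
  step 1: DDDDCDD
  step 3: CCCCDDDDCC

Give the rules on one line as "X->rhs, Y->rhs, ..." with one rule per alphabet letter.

  step 0 ⇒ step 1: AABA ⇒ DD·DD·C·DD
    A ↦ DD
    B ↦ C
    C ↦ AA  (constrained at step 1)
    D ↦ B  (constrained at step 1)

A->DD, B->C, C->AA, D->B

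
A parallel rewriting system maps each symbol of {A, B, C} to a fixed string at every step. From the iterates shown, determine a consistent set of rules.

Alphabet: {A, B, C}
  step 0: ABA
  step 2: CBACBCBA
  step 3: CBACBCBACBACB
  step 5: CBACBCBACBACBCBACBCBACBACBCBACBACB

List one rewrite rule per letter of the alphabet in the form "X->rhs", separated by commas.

A->CB, B->A, C->CB

  step 2 ⇒ step 3: CBACBCBA ⇒ CB·A·CB·CB·A·CB·A·CB
    A ↦ CB
    B ↦ A
    C ↦ CB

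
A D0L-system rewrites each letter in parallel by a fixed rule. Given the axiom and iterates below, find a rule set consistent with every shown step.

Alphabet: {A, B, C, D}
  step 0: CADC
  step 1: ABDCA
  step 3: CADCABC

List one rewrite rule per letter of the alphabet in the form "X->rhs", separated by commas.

A->B, B->C, C->A, D->DC

  step 0 ⇒ step 1: CADC ⇒ A·B·DC·A
    A ↦ B
    C ↦ A
    D ↦ DC
    B ↦ C  (constrained at step 1)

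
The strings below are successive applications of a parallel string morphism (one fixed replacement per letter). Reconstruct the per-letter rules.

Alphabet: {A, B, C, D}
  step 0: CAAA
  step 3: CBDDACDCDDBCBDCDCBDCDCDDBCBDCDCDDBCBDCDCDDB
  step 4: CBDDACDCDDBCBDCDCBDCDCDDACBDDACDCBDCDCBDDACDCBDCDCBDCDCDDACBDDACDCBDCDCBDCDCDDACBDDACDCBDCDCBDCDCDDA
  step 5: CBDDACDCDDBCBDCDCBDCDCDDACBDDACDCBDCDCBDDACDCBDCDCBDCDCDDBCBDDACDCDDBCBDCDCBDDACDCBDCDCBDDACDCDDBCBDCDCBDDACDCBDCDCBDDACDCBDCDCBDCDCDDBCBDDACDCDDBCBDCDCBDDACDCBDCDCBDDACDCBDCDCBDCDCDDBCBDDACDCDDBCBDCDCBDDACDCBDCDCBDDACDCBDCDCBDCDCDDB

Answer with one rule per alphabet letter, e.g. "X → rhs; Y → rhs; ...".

  step 4 ⇒ step 5: CBDDACDCDDBCBDCDCBDCDCDDACBDDACDCBDCDCBDDACDCBDCDCBDCDCDDACBDDACDCBDCDCBDCDCDDACBDDACDCBDCDCBDCDCDDA ⇒ CBD·DA·CD·CD·DB·CBD·CD·CBD·CD·CD·DA·CBD·DA·CD·CBD·CD·CBD·DA·CD·CBD·CD·CBD·CD·CD·DB·CBD·DA·CD·CD·DB·CBD·CD·CBD·DA·CD·CBD·CD·CBD·DA·CD·CD·DB·CBD·CD·CBD·DA·CD·CBD·CD·CBD·DA·CD·CBD·CD·CBD·CD·CD·DB·CBD·DA·CD·CD·DB·CBD·CD·CBD·DA·CD·CBD·CD·CBD·DA·CD·CBD·CD·CBD·CD·CD·DB·CBD·DA·CD·CD·DB·CBD·CD·CBD·DA·CD·CBD·CD·CBD·DA·CD·CBD·CD·CBD·CD·CD·DB
    A ↦ DB
    B ↦ DA
    C ↦ CBD
    D ↦ CD

A->DB, B->DA, C->CBD, D->CD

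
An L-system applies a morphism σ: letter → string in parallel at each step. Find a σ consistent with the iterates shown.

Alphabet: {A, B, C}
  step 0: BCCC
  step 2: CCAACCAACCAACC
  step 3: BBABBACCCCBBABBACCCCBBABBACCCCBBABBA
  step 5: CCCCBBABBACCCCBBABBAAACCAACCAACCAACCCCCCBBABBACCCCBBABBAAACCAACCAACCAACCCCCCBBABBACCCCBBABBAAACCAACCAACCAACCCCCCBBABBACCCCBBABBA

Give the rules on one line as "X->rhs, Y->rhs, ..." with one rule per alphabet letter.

A->CC, B->A, C->BBA

  step 2 ⇒ step 3: CCAACCAACCAACC ⇒ BBA·BBA·CC·CC·BBA·BBA·CC·CC·BBA·BBA·CC·CC·BBA·BBA
    A ↦ CC
    C ↦ BBA
    B ↦ A  (constrained at step 0)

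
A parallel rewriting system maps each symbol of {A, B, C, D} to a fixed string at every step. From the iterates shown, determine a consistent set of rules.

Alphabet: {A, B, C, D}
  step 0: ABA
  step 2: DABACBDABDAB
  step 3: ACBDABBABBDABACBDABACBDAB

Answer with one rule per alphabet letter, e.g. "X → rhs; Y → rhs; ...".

A->B, B->DAB, C->ABB, D->AC

  step 2 ⇒ step 3: DABACBDABDAB ⇒ AC·B·DAB·B·ABB·DAB·AC·B·DAB·AC·B·DAB
    A ↦ B
    B ↦ DAB
    C ↦ ABB
    D ↦ AC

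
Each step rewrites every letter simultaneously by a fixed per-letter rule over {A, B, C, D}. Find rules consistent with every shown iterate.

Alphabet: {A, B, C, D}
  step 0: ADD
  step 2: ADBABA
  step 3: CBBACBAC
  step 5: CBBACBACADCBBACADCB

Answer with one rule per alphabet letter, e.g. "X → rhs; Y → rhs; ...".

A->C, B->BA, C->AD, D->B

  step 2 ⇒ step 3: ADBABA ⇒ C·B·BA·C·BA·C
    A ↦ C
    B ↦ BA
    D ↦ B
    C ↦ AD  (constrained at step 3)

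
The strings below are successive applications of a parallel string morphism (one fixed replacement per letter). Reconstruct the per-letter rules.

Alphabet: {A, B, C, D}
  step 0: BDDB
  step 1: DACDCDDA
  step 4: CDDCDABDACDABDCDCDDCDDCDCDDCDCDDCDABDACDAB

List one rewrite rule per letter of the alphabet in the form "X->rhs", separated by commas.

  step 0 ⇒ step 1: BDDB ⇒ DA·CD·CD·DA
    B ↦ DA
    D ↦ CD
    A ↦ AB  (constrained at step 1)
    C ↦ D  (constrained at step 1)

A->AB, B->DA, C->D, D->CD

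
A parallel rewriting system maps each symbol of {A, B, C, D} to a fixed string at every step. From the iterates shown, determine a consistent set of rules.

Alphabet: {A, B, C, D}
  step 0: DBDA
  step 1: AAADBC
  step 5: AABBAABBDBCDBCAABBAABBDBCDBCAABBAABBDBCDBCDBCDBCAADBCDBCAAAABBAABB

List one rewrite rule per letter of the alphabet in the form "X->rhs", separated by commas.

A->DBC, B->A, C->BB, D->A

  step 0 ⇒ step 1: DBDA ⇒ A·A·A·DBC
    A ↦ DBC
    B ↦ A
    D ↦ A
    C ↦ BB  (constrained at step 1)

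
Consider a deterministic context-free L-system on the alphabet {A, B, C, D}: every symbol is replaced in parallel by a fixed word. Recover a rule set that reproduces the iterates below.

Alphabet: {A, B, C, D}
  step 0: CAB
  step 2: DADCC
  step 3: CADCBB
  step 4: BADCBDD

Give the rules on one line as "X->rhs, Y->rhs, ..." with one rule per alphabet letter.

  step 3 ⇒ step 4: CADCBB ⇒ B·AD·C·B·D·D
    A ↦ AD
    B ↦ D
    C ↦ B
    D ↦ C

A->AD, B->D, C->B, D->C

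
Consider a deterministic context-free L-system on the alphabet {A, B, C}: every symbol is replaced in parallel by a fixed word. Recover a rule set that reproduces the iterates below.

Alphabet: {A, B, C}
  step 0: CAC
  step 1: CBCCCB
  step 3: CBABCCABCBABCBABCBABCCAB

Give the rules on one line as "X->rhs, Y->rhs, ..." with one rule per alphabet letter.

A->CC, B->AB, C->CB

  step 0 ⇒ step 1: CAC ⇒ CB·CC·CB
    A ↦ CC
    C ↦ CB
    B ↦ AB  (constrained at step 1)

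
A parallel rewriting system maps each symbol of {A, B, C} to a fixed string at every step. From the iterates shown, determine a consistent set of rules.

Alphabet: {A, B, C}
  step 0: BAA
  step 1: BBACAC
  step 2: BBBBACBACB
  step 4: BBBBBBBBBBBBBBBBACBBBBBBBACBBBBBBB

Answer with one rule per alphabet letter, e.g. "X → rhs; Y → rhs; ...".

  step 1 ⇒ step 2: BBACAC ⇒ BB·BB·AC·B·AC·B
    A ↦ AC
    B ↦ BB
    C ↦ B

A->AC, B->BB, C->B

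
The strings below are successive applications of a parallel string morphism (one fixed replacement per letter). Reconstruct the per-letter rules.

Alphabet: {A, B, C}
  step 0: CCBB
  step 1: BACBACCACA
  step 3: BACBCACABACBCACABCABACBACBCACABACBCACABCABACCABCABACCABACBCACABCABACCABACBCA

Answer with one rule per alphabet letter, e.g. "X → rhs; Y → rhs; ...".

  step 0 ⇒ step 1: CCBB ⇒ BAC·BAC·CA·CA
    B ↦ CA
    C ↦ BAC
    A ↦ BCA  (constrained at step 1)

A->BCA, B->CA, C->BAC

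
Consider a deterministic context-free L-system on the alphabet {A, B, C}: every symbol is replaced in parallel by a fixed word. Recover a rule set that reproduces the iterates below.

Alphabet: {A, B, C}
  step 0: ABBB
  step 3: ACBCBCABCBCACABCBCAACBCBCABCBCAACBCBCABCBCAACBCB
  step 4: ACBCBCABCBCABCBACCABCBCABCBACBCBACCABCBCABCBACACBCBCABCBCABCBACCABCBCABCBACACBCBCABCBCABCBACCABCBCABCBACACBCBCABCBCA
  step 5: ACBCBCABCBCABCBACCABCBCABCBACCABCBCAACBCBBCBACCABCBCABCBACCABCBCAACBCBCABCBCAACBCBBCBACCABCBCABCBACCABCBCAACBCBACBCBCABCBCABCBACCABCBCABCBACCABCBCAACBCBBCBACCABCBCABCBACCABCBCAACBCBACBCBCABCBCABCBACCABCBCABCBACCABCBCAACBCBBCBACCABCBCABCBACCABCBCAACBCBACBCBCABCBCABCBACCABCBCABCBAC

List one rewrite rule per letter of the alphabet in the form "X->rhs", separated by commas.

  step 4 ⇒ step 5: ACBCBCABCBCABCBACCABCBCABCBACBCBACCABCBCABCBACACBCBCABCBCABCBACCABCBCABCBACACBCBCABCBCABCBACCABCBCABCBACACBCBCABCBCA ⇒ AC·BCB·CA·BCB·CA·BCB·AC·CA·BCB·CA·BCB·AC·CA·BCB·CA·AC·BCB·BCB·AC·CA·BCB·CA·BCB·AC·CA·BCB·CA·AC·BCB·CA·BCB·CA·AC·BCB·BCB·AC·CA·BCB·CA·BCB·AC·CA·BCB·CA·AC·BCB·AC·BCB·CA·BCB·CA·BCB·AC·CA·BCB·CA·BCB·AC·CA·BCB·CA·AC·BCB·BCB·AC·CA·BCB·CA·BCB·AC·CA·BCB·CA·AC·BCB·AC·BCB·CA·BCB·CA·BCB·AC·CA·BCB·CA·BCB·AC·CA·BCB·CA·AC·BCB·BCB·AC·CA·BCB·CA·BCB·AC·CA·BCB·CA·AC·BCB·AC·BCB·CA·BCB·CA·BCB·AC·CA·BCB·CA·BCB·AC
    A ↦ AC
    B ↦ CA
    C ↦ BCB

A->AC, B->CA, C->BCB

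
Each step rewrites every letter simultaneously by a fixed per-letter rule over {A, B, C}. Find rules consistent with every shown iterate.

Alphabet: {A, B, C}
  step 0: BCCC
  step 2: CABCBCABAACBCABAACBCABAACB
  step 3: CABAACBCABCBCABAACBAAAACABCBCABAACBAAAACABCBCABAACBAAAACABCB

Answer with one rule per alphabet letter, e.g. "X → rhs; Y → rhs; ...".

  step 2 ⇒ step 3: CABCBCABAACBCABAACBCABAACB ⇒ CAB·AA·CB·CAB·CB·CAB·AA·CB·AA·AA·CAB·CB·CAB·AA·CB·AA·AA·CAB·CB·CAB·AA·CB·AA·AA·CAB·CB
    A ↦ AA
    B ↦ CB
    C ↦ CAB

A->AA, B->CB, C->CAB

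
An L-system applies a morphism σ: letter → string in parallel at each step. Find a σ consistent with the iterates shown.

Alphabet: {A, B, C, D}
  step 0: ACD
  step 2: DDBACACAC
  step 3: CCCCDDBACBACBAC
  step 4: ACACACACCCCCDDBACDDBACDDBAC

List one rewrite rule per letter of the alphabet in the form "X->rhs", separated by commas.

A->B, B->DD, C->AC, D->CC

  step 3 ⇒ step 4: CCCCDDBACBACBAC ⇒ AC·AC·AC·AC·CC·CC·DD·B·AC·DD·B·AC·DD·B·AC
    A ↦ B
    B ↦ DD
    C ↦ AC
    D ↦ CC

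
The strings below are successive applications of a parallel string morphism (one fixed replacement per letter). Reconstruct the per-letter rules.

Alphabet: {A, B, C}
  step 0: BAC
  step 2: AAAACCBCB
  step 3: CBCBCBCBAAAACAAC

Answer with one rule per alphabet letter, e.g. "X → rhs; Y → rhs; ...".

A->CB, B->C, C->AA

  step 2 ⇒ step 3: AAAACCBCB ⇒ CB·CB·CB·CB·AA·AA·C·AA·C
    A ↦ CB
    B ↦ C
    C ↦ AA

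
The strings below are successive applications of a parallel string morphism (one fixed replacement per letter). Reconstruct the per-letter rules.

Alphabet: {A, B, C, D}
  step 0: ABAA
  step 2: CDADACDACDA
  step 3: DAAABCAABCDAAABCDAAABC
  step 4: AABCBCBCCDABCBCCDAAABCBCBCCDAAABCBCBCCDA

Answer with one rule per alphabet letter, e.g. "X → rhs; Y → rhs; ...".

  step 3 ⇒ step 4: DAAABCAABCDAAABCDAAABC ⇒ AA·BC·BC·BC·C·DA·BC·BC·C·DA·AA·BC·BC·BC·C·DA·AA·BC·BC·BC·C·DA
    A ↦ BC
    B ↦ C
    C ↦ DA
    D ↦ AA

A->BC, B->C, C->DA, D->AA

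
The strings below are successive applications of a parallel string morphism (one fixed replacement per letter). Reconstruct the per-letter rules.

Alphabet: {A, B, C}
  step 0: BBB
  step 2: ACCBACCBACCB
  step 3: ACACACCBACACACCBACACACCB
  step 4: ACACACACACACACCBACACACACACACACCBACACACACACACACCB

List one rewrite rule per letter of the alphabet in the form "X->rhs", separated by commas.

A->AC, B->CB, C->AC

  step 3 ⇒ step 4: ACACACCBACACACCBACACACCB ⇒ AC·AC·AC·AC·AC·AC·AC·CB·AC·AC·AC·AC·AC·AC·AC·CB·AC·AC·AC·AC·AC·AC·AC·CB
    A ↦ AC
    B ↦ CB
    C ↦ AC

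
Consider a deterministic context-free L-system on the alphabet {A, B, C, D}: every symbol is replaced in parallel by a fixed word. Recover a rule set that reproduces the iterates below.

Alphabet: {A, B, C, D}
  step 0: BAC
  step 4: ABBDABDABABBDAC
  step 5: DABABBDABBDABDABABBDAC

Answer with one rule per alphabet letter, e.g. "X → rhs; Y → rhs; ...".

A->D, B->AB, C->AC, D->B

  step 4 ⇒ step 5: ABBDABDABABBDAC ⇒ D·AB·AB·B·D·AB·B·D·AB·D·AB·AB·B·D·AC
    A ↦ D
    B ↦ AB
    C ↦ AC
    D ↦ B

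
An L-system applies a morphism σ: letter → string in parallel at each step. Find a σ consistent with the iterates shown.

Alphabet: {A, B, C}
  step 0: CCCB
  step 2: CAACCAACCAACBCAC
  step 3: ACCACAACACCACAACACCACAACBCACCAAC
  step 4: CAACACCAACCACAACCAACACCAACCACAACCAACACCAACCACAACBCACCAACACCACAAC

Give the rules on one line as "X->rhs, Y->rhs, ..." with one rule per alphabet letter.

  step 3 ⇒ step 4: ACCACAACACCACAACACCACAACBCACCAAC ⇒ CA·AC·AC·CA·AC·CA·CA·AC·CA·AC·AC·CA·AC·CA·CA·AC·CA·AC·AC·CA·AC·CA·CA·AC·BC·AC·CA·AC·AC·CA·CA·AC
    A ↦ CA
    B ↦ BC
    C ↦ AC

A->CA, B->BC, C->AC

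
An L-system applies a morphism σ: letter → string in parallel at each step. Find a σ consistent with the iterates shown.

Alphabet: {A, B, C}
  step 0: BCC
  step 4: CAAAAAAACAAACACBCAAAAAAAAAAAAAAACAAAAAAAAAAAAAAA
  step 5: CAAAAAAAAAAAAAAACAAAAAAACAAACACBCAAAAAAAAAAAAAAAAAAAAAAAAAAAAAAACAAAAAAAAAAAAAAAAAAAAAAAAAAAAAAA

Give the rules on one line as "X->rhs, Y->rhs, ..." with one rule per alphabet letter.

A->AA, B->CB, C->CA

  step 4 ⇒ step 5: CAAAAAAACAAACACBCAAAAAAAAAAAAAAACAAAAAAAAAAAAAAA ⇒ CA·AA·AA·AA·AA·AA·AA·AA·CA·AA·AA·AA·CA·AA·CA·CB·CA·AA·AA·AA·AA·AA·AA·AA·AA·AA·AA·AA·AA·AA·AA·AA·CA·AA·AA·AA·AA·AA·AA·AA·AA·AA·AA·AA·AA·AA·AA·AA
    A ↦ AA
    B ↦ CB
    C ↦ CA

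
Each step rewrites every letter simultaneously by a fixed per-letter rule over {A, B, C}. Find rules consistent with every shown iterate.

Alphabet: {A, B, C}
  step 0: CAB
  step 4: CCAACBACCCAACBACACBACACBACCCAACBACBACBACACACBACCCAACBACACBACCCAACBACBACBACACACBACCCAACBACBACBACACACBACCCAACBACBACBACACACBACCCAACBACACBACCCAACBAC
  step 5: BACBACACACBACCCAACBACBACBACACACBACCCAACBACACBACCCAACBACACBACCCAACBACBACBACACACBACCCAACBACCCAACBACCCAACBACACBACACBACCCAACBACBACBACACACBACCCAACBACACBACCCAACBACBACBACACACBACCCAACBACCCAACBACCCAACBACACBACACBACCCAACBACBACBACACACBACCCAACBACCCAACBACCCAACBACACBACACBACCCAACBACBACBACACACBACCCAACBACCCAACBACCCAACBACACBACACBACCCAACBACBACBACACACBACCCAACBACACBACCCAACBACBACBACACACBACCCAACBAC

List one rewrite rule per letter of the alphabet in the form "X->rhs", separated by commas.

A->AC, B->CCA, C->BAC

  step 4 ⇒ step 5: CCAACBACCCAACBACACBACACBACCCAACBACBACBACACACBACCCAACBACACBACCCAACBACBACBACACACBACCCAACBACBACBACACACBACCCAACBACBACBACACACBACCCAACBACACBACCCAACBAC ⇒ BAC·BAC·AC·AC·BAC·CCA·AC·BAC·BAC·BAC·AC·AC·BAC·CCA·AC·BAC·AC·BAC·CCA·AC·BAC·AC·BAC·CCA·AC·BAC·BAC·BAC·AC·AC·BAC·CCA·AC·BAC·CCA·AC·BAC·CCA·AC·BAC·AC·BAC·AC·BAC·CCA·AC·BAC·BAC·BAC·AC·AC·BAC·CCA·AC·BAC·AC·BAC·CCA·AC·BAC·BAC·BAC·AC·AC·BAC·CCA·AC·BAC·CCA·AC·BAC·CCA·AC·BAC·AC·BAC·AC·BAC·CCA·AC·BAC·BAC·BAC·AC·AC·BAC·CCA·AC·BAC·CCA·AC·BAC·CCA·AC·BAC·AC·BAC·AC·BAC·CCA·AC·BAC·BAC·BAC·AC·AC·BAC·CCA·AC·BAC·CCA·AC·BAC·CCA·AC·BAC·AC·BAC·AC·BAC·CCA·AC·BAC·BAC·BAC·AC·AC·BAC·CCA·AC·BAC·AC·BAC·CCA·AC·BAC·BAC·BAC·AC·AC·BAC·CCA·AC·BAC
    A ↦ AC
    B ↦ CCA
    C ↦ BAC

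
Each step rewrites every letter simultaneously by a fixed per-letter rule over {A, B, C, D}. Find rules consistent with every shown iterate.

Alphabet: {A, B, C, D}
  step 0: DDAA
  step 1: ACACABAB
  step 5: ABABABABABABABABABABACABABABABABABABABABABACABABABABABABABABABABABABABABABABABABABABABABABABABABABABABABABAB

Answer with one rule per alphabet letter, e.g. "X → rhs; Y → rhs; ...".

A->AB, B->AB, C->D, D->AC

  step 0 ⇒ step 1: DDAA ⇒ AC·AC·AB·AB
    A ↦ AB
    D ↦ AC
    B ↦ AB  (constrained at step 1)
    C ↦ D  (constrained at step 1)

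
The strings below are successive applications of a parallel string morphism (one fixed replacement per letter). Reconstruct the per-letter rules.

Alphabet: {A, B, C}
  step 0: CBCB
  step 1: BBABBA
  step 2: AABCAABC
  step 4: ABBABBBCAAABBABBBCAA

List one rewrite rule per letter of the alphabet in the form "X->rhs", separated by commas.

A->BC, B->A, C->BB

  step 1 ⇒ step 2: BBABBA ⇒ A·A·BC·A·A·BC
    A ↦ BC
    B ↦ A
  step 0 ⇒ step 1: CBCB ⇒ BB·A·BB·A
    C ↦ BB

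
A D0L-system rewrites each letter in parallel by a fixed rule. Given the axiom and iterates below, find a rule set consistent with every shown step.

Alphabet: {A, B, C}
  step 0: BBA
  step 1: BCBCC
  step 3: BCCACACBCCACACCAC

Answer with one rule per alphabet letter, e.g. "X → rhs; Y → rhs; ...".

A->C, B->BC, C->CA

  step 0 ⇒ step 1: BBA ⇒ BC·BC·C
    A ↦ C
    B ↦ BC
    C ↦ CA  (constrained at step 1)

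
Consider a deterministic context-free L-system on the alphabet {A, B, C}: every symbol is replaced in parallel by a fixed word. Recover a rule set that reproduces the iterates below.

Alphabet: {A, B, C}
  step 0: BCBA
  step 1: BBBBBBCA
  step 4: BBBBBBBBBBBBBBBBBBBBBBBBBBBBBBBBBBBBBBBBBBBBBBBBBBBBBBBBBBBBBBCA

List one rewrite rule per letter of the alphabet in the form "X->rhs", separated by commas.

A->CA, B->BB, C->BB

  step 0 ⇒ step 1: BCBA ⇒ BB·BB·BB·CA
    A ↦ CA
    B ↦ BB
    C ↦ BB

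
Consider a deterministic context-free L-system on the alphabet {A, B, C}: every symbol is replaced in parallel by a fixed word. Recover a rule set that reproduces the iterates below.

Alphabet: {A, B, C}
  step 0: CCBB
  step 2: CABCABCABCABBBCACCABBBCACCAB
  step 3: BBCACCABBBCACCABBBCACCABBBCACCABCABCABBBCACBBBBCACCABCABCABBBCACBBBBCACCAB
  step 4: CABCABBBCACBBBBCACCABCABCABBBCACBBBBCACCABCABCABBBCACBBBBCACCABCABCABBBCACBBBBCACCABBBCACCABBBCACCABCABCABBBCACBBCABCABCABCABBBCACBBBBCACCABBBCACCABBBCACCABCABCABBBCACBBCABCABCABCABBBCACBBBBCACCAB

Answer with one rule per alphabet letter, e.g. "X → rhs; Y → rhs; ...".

A->CAC, B->CAB, C->BB

  step 3 ⇒ step 4: BBCACCABBBCACCABBBCACCABBBCACCABCABCABBBCACBBBBCACCABCABCABBBCACBBBBCACCAB ⇒ CAB·CAB·BB·CAC·BB·BB·CAC·CAB·CAB·CAB·BB·CAC·BB·BB·CAC·CAB·CAB·CAB·BB·CAC·BB·BB·CAC·CAB·CAB·CAB·BB·CAC·BB·BB·CAC·CAB·BB·CAC·CAB·BB·CAC·CAB·CAB·CAB·BB·CAC·BB·CAB·CAB·CAB·CAB·BB·CAC·BB·BB·CAC·CAB·BB·CAC·CAB·BB·CAC·CAB·CAB·CAB·BB·CAC·BB·CAB·CAB·CAB·CAB·BB·CAC·BB·BB·CAC·CAB
    A ↦ CAC
    B ↦ CAB
    C ↦ BB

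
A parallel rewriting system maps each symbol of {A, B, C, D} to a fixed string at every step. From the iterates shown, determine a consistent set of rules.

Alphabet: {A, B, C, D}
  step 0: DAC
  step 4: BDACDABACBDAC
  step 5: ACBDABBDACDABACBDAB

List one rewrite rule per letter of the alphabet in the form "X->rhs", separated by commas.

A->D, B->AC, C->AB, D->B

  step 4 ⇒ step 5: BDACDABACBDAC ⇒ AC·B·D·AB·B·D·AC·D·AB·AC·B·D·AB
    A ↦ D
    B ↦ AC
    C ↦ AB
    D ↦ B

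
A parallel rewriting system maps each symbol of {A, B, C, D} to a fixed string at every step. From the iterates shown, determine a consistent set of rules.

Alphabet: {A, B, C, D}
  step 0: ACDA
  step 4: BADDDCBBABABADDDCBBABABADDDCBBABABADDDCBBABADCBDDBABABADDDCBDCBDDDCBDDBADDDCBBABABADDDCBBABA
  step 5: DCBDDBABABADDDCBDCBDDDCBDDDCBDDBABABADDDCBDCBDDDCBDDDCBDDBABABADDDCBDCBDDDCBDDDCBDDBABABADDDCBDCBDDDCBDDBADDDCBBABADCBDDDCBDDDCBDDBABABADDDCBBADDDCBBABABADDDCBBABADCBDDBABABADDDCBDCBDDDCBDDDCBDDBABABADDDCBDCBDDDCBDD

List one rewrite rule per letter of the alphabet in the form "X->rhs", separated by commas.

A->DD, B->DCB, C->DD, D->BA

  step 4 ⇒ step 5: BADDDCBBABABADDDCBBABABADDDCBBABABADDDCBBABADCBDDBABABADDDCBDCBDDDCBDDBADDDCBBABABADDDCBBABA ⇒ DCB·DD·BA·BA·BA·DD·DCB·DCB·DD·DCB·DD·DCB·DD·BA·BA·BA·DD·DCB·DCB·DD·DCB·DD·DCB·DD·BA·BA·BA·DD·DCB·DCB·DD·DCB·DD·DCB·DD·BA·BA·BA·DD·DCB·DCB·DD·DCB·DD·BA·DD·DCB·BA·BA·DCB·DD·DCB·DD·DCB·DD·BA·BA·BA·DD·DCB·BA·DD·DCB·BA·BA·BA·DD·DCB·BA·BA·DCB·DD·BA·BA·BA·DD·DCB·DCB·DD·DCB·DD·DCB·DD·BA·BA·BA·DD·DCB·DCB·DD·DCB·DD
    A ↦ DD
    B ↦ DCB
    C ↦ DD
    D ↦ BA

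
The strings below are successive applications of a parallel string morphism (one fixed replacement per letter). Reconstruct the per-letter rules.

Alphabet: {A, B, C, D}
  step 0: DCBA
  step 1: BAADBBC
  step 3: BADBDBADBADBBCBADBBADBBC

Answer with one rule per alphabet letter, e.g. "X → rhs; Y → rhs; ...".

A->BC, B->DB, C->A, D->BA

  step 0 ⇒ step 1: DCBA ⇒ BA·A·DB·BC
    A ↦ BC
    B ↦ DB
    C ↦ A
    D ↦ BA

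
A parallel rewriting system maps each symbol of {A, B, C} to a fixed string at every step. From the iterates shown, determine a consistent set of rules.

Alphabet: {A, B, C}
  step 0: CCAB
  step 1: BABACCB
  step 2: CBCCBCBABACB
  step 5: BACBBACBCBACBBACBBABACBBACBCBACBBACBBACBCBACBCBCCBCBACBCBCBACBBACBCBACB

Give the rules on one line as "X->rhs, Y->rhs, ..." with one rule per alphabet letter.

A->C, B->CB, C->BA

  step 1 ⇒ step 2: BABACCB ⇒ CB·C·CB·C·BA·BA·CB
    A ↦ C
    B ↦ CB
    C ↦ BA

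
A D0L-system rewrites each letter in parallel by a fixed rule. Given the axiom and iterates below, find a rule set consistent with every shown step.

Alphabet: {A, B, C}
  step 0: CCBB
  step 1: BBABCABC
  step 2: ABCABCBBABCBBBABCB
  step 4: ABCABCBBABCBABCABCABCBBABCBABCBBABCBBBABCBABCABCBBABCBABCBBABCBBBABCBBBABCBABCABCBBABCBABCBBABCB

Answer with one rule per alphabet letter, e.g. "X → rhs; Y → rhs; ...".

A->BB, B->ABC, C->B

  step 1 ⇒ step 2: BBABCABC ⇒ ABC·ABC·BB·ABC·B·BB·ABC·B
    A ↦ BB
    B ↦ ABC
    C ↦ B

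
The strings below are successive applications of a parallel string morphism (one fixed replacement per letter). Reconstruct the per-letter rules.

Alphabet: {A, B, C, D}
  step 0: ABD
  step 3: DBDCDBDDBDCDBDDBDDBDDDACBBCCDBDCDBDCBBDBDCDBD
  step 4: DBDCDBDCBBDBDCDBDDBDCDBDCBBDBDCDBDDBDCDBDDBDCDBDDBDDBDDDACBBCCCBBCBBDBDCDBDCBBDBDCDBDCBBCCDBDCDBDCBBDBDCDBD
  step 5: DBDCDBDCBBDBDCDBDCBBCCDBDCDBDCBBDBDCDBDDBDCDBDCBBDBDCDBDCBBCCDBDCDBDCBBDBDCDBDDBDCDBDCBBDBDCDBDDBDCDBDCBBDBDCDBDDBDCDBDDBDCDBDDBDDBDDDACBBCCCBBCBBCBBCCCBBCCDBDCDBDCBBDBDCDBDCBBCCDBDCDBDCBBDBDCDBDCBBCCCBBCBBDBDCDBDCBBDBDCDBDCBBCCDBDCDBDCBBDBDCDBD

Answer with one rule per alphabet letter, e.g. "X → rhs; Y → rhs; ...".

A->DDA, B->C, C->CBB, D->DBD

  step 4 ⇒ step 5: DBDCDBDCBBDBDCDBDDBDCDBDCBBDBDCDBDDBDCDBDDBDCDBDDBDDBDDDACBBCCCBBCBBDBDCDBDCBBDBDCDBDCBBCCDBDCDBDCBBDBDCDBD ⇒ DBD·C·DBD·CBB·DBD·C·DBD·CBB·C·C·DBD·C·DBD·CBB·DBD·C·DBD·DBD·C·DBD·CBB·DBD·C·DBD·CBB·C·C·DBD·C·DBD·CBB·DBD·C·DBD·DBD·C·DBD·CBB·DBD·C·DBD·DBD·C·DBD·CBB·DBD·C·DBD·DBD·C·DBD·DBD·C·DBD·DBD·DBD·DDA·CBB·C·C·CBB·CBB·CBB·C·C·CBB·C·C·DBD·C·DBD·CBB·DBD·C·DBD·CBB·C·C·DBD·C·DBD·CBB·DBD·C·DBD·CBB·C·C·CBB·CBB·DBD·C·DBD·CBB·DBD·C·DBD·CBB·C·C·DBD·C·DBD·CBB·DBD·C·DBD
    A ↦ DDA
    B ↦ C
    C ↦ CBB
    D ↦ DBD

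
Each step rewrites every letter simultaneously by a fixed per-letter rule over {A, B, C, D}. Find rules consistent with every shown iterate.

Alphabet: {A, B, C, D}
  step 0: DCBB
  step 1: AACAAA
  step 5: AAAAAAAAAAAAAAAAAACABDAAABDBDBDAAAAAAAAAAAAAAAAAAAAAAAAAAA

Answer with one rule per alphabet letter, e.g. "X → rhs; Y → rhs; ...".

  step 0 ⇒ step 1: DCBB ⇒ AA·CA·A·A
    B ↦ A
    C ↦ CA
    D ↦ AA
    A ↦ BD  (constrained at step 1)

A->BD, B->A, C->CA, D->AA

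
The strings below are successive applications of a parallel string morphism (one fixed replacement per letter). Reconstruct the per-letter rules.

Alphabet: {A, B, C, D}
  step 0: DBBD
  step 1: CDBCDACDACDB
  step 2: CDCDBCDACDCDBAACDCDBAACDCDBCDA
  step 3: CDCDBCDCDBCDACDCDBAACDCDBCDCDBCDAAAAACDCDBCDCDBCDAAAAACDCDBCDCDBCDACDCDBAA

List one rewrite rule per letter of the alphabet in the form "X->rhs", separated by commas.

  step 2 ⇒ step 3: CDCDBCDACDCDBAACDCDBAACDCDBCDA ⇒ CD·CDB·CD·CDB·CDA·CD·CDB·AA·CD·CDB·CD·CDB·CDA·AA·AA·CD·CDB·CD·CDB·CDA·AA·AA·CD·CDB·CD·CDB·CDA·CD·CDB·AA
    A ↦ AA
    B ↦ CDA
    C ↦ CD
    D ↦ CDB

A->AA, B->CDA, C->CD, D->CDB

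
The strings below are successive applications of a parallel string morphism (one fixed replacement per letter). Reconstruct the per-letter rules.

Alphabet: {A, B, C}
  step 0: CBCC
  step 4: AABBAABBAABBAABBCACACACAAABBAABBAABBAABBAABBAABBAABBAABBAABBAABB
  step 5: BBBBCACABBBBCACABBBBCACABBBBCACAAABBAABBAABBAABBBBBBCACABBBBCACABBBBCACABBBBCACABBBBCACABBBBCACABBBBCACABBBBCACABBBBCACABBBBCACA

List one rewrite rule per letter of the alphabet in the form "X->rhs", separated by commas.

A->BB, B->CA, C->AA

  step 4 ⇒ step 5: AABBAABBAABBAABBCACACACAAABBAABBAABBAABBAABBAABBAABBAABBAABBAABB ⇒ BB·BB·CA·CA·BB·BB·CA·CA·BB·BB·CA·CA·BB·BB·CA·CA·AA·BB·AA·BB·AA·BB·AA·BB·BB·BB·CA·CA·BB·BB·CA·CA·BB·BB·CA·CA·BB·BB·CA·CA·BB·BB·CA·CA·BB·BB·CA·CA·BB·BB·CA·CA·BB·BB·CA·CA·BB·BB·CA·CA·BB·BB·CA·CA
    A ↦ BB
    B ↦ CA
    C ↦ AA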